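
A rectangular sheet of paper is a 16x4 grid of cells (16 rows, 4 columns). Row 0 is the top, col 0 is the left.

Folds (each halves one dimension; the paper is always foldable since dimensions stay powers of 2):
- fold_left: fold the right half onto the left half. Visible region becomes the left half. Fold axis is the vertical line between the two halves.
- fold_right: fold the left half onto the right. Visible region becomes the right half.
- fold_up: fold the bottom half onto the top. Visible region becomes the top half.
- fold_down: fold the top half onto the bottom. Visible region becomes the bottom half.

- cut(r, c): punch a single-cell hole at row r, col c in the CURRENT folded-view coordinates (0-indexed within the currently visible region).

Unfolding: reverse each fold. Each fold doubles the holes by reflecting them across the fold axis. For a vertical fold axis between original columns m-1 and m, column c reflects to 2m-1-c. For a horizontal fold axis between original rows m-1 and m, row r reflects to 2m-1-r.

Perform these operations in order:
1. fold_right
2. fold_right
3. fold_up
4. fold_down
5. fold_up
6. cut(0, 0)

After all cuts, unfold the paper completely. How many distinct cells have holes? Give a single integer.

Op 1 fold_right: fold axis v@2; visible region now rows[0,16) x cols[2,4) = 16x2
Op 2 fold_right: fold axis v@3; visible region now rows[0,16) x cols[3,4) = 16x1
Op 3 fold_up: fold axis h@8; visible region now rows[0,8) x cols[3,4) = 8x1
Op 4 fold_down: fold axis h@4; visible region now rows[4,8) x cols[3,4) = 4x1
Op 5 fold_up: fold axis h@6; visible region now rows[4,6) x cols[3,4) = 2x1
Op 6 cut(0, 0): punch at orig (4,3); cuts so far [(4, 3)]; region rows[4,6) x cols[3,4) = 2x1
Unfold 1 (reflect across h@6): 2 holes -> [(4, 3), (7, 3)]
Unfold 2 (reflect across h@4): 4 holes -> [(0, 3), (3, 3), (4, 3), (7, 3)]
Unfold 3 (reflect across h@8): 8 holes -> [(0, 3), (3, 3), (4, 3), (7, 3), (8, 3), (11, 3), (12, 3), (15, 3)]
Unfold 4 (reflect across v@3): 16 holes -> [(0, 2), (0, 3), (3, 2), (3, 3), (4, 2), (4, 3), (7, 2), (7, 3), (8, 2), (8, 3), (11, 2), (11, 3), (12, 2), (12, 3), (15, 2), (15, 3)]
Unfold 5 (reflect across v@2): 32 holes -> [(0, 0), (0, 1), (0, 2), (0, 3), (3, 0), (3, 1), (3, 2), (3, 3), (4, 0), (4, 1), (4, 2), (4, 3), (7, 0), (7, 1), (7, 2), (7, 3), (8, 0), (8, 1), (8, 2), (8, 3), (11, 0), (11, 1), (11, 2), (11, 3), (12, 0), (12, 1), (12, 2), (12, 3), (15, 0), (15, 1), (15, 2), (15, 3)]

Answer: 32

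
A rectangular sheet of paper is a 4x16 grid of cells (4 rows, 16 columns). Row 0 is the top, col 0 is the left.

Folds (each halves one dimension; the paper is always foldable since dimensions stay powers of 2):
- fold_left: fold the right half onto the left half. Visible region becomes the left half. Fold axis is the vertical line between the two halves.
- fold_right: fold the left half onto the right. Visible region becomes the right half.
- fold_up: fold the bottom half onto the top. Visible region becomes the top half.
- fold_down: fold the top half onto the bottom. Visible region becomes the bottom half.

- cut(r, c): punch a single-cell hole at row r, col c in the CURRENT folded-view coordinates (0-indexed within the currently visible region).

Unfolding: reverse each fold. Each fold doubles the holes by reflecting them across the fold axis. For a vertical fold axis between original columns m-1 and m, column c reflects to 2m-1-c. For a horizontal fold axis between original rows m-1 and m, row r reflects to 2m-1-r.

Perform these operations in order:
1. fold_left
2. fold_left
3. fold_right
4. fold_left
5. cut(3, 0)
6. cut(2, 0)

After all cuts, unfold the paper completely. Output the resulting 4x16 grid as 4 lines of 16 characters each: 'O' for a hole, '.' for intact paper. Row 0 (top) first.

Answer: ................
................
OOOOOOOOOOOOOOOO
OOOOOOOOOOOOOOOO

Derivation:
Op 1 fold_left: fold axis v@8; visible region now rows[0,4) x cols[0,8) = 4x8
Op 2 fold_left: fold axis v@4; visible region now rows[0,4) x cols[0,4) = 4x4
Op 3 fold_right: fold axis v@2; visible region now rows[0,4) x cols[2,4) = 4x2
Op 4 fold_left: fold axis v@3; visible region now rows[0,4) x cols[2,3) = 4x1
Op 5 cut(3, 0): punch at orig (3,2); cuts so far [(3, 2)]; region rows[0,4) x cols[2,3) = 4x1
Op 6 cut(2, 0): punch at orig (2,2); cuts so far [(2, 2), (3, 2)]; region rows[0,4) x cols[2,3) = 4x1
Unfold 1 (reflect across v@3): 4 holes -> [(2, 2), (2, 3), (3, 2), (3, 3)]
Unfold 2 (reflect across v@2): 8 holes -> [(2, 0), (2, 1), (2, 2), (2, 3), (3, 0), (3, 1), (3, 2), (3, 3)]
Unfold 3 (reflect across v@4): 16 holes -> [(2, 0), (2, 1), (2, 2), (2, 3), (2, 4), (2, 5), (2, 6), (2, 7), (3, 0), (3, 1), (3, 2), (3, 3), (3, 4), (3, 5), (3, 6), (3, 7)]
Unfold 4 (reflect across v@8): 32 holes -> [(2, 0), (2, 1), (2, 2), (2, 3), (2, 4), (2, 5), (2, 6), (2, 7), (2, 8), (2, 9), (2, 10), (2, 11), (2, 12), (2, 13), (2, 14), (2, 15), (3, 0), (3, 1), (3, 2), (3, 3), (3, 4), (3, 5), (3, 6), (3, 7), (3, 8), (3, 9), (3, 10), (3, 11), (3, 12), (3, 13), (3, 14), (3, 15)]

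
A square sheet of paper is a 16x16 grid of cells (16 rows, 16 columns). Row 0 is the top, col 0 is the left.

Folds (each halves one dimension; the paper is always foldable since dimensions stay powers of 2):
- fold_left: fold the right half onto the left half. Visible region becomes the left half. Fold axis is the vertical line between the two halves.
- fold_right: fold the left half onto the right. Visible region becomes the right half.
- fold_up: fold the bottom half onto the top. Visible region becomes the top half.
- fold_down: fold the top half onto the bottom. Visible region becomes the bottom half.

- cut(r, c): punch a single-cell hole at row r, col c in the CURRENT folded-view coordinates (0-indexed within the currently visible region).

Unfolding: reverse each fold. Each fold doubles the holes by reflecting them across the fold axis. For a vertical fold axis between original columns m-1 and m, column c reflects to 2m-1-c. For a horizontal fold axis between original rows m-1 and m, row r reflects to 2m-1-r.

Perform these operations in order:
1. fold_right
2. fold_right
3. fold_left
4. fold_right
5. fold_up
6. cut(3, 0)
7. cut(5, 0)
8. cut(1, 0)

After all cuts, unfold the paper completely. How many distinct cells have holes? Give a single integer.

Op 1 fold_right: fold axis v@8; visible region now rows[0,16) x cols[8,16) = 16x8
Op 2 fold_right: fold axis v@12; visible region now rows[0,16) x cols[12,16) = 16x4
Op 3 fold_left: fold axis v@14; visible region now rows[0,16) x cols[12,14) = 16x2
Op 4 fold_right: fold axis v@13; visible region now rows[0,16) x cols[13,14) = 16x1
Op 5 fold_up: fold axis h@8; visible region now rows[0,8) x cols[13,14) = 8x1
Op 6 cut(3, 0): punch at orig (3,13); cuts so far [(3, 13)]; region rows[0,8) x cols[13,14) = 8x1
Op 7 cut(5, 0): punch at orig (5,13); cuts so far [(3, 13), (5, 13)]; region rows[0,8) x cols[13,14) = 8x1
Op 8 cut(1, 0): punch at orig (1,13); cuts so far [(1, 13), (3, 13), (5, 13)]; region rows[0,8) x cols[13,14) = 8x1
Unfold 1 (reflect across h@8): 6 holes -> [(1, 13), (3, 13), (5, 13), (10, 13), (12, 13), (14, 13)]
Unfold 2 (reflect across v@13): 12 holes -> [(1, 12), (1, 13), (3, 12), (3, 13), (5, 12), (5, 13), (10, 12), (10, 13), (12, 12), (12, 13), (14, 12), (14, 13)]
Unfold 3 (reflect across v@14): 24 holes -> [(1, 12), (1, 13), (1, 14), (1, 15), (3, 12), (3, 13), (3, 14), (3, 15), (5, 12), (5, 13), (5, 14), (5, 15), (10, 12), (10, 13), (10, 14), (10, 15), (12, 12), (12, 13), (12, 14), (12, 15), (14, 12), (14, 13), (14, 14), (14, 15)]
Unfold 4 (reflect across v@12): 48 holes -> [(1, 8), (1, 9), (1, 10), (1, 11), (1, 12), (1, 13), (1, 14), (1, 15), (3, 8), (3, 9), (3, 10), (3, 11), (3, 12), (3, 13), (3, 14), (3, 15), (5, 8), (5, 9), (5, 10), (5, 11), (5, 12), (5, 13), (5, 14), (5, 15), (10, 8), (10, 9), (10, 10), (10, 11), (10, 12), (10, 13), (10, 14), (10, 15), (12, 8), (12, 9), (12, 10), (12, 11), (12, 12), (12, 13), (12, 14), (12, 15), (14, 8), (14, 9), (14, 10), (14, 11), (14, 12), (14, 13), (14, 14), (14, 15)]
Unfold 5 (reflect across v@8): 96 holes -> [(1, 0), (1, 1), (1, 2), (1, 3), (1, 4), (1, 5), (1, 6), (1, 7), (1, 8), (1, 9), (1, 10), (1, 11), (1, 12), (1, 13), (1, 14), (1, 15), (3, 0), (3, 1), (3, 2), (3, 3), (3, 4), (3, 5), (3, 6), (3, 7), (3, 8), (3, 9), (3, 10), (3, 11), (3, 12), (3, 13), (3, 14), (3, 15), (5, 0), (5, 1), (5, 2), (5, 3), (5, 4), (5, 5), (5, 6), (5, 7), (5, 8), (5, 9), (5, 10), (5, 11), (5, 12), (5, 13), (5, 14), (5, 15), (10, 0), (10, 1), (10, 2), (10, 3), (10, 4), (10, 5), (10, 6), (10, 7), (10, 8), (10, 9), (10, 10), (10, 11), (10, 12), (10, 13), (10, 14), (10, 15), (12, 0), (12, 1), (12, 2), (12, 3), (12, 4), (12, 5), (12, 6), (12, 7), (12, 8), (12, 9), (12, 10), (12, 11), (12, 12), (12, 13), (12, 14), (12, 15), (14, 0), (14, 1), (14, 2), (14, 3), (14, 4), (14, 5), (14, 6), (14, 7), (14, 8), (14, 9), (14, 10), (14, 11), (14, 12), (14, 13), (14, 14), (14, 15)]

Answer: 96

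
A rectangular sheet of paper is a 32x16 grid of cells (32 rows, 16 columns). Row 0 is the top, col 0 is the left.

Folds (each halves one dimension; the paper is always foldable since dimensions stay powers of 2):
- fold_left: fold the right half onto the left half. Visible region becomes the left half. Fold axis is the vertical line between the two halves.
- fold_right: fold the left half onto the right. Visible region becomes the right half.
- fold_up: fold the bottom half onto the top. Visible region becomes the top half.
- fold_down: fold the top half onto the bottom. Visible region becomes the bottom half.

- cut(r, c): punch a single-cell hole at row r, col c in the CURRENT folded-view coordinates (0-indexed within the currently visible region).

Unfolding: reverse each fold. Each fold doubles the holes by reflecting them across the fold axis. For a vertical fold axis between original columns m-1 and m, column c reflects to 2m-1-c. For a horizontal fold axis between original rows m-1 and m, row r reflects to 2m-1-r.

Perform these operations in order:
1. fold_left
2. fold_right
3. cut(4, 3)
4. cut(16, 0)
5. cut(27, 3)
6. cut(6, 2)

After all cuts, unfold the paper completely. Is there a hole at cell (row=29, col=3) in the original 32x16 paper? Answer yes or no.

Op 1 fold_left: fold axis v@8; visible region now rows[0,32) x cols[0,8) = 32x8
Op 2 fold_right: fold axis v@4; visible region now rows[0,32) x cols[4,8) = 32x4
Op 3 cut(4, 3): punch at orig (4,7); cuts so far [(4, 7)]; region rows[0,32) x cols[4,8) = 32x4
Op 4 cut(16, 0): punch at orig (16,4); cuts so far [(4, 7), (16, 4)]; region rows[0,32) x cols[4,8) = 32x4
Op 5 cut(27, 3): punch at orig (27,7); cuts so far [(4, 7), (16, 4), (27, 7)]; region rows[0,32) x cols[4,8) = 32x4
Op 6 cut(6, 2): punch at orig (6,6); cuts so far [(4, 7), (6, 6), (16, 4), (27, 7)]; region rows[0,32) x cols[4,8) = 32x4
Unfold 1 (reflect across v@4): 8 holes -> [(4, 0), (4, 7), (6, 1), (6, 6), (16, 3), (16, 4), (27, 0), (27, 7)]
Unfold 2 (reflect across v@8): 16 holes -> [(4, 0), (4, 7), (4, 8), (4, 15), (6, 1), (6, 6), (6, 9), (6, 14), (16, 3), (16, 4), (16, 11), (16, 12), (27, 0), (27, 7), (27, 8), (27, 15)]
Holes: [(4, 0), (4, 7), (4, 8), (4, 15), (6, 1), (6, 6), (6, 9), (6, 14), (16, 3), (16, 4), (16, 11), (16, 12), (27, 0), (27, 7), (27, 8), (27, 15)]

Answer: no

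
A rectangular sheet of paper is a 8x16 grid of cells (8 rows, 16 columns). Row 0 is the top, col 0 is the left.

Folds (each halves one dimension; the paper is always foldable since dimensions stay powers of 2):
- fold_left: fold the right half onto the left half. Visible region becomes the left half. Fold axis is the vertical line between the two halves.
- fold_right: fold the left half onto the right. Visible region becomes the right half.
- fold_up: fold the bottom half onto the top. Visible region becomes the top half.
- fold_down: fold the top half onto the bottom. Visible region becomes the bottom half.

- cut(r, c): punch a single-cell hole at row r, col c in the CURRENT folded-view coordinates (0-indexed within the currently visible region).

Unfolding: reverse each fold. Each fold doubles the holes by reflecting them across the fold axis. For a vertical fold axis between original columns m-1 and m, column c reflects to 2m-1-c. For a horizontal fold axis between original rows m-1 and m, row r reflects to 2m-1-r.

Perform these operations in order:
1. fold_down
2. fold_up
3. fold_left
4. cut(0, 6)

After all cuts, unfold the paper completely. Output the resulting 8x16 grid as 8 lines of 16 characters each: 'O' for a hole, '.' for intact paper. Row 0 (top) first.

Op 1 fold_down: fold axis h@4; visible region now rows[4,8) x cols[0,16) = 4x16
Op 2 fold_up: fold axis h@6; visible region now rows[4,6) x cols[0,16) = 2x16
Op 3 fold_left: fold axis v@8; visible region now rows[4,6) x cols[0,8) = 2x8
Op 4 cut(0, 6): punch at orig (4,6); cuts so far [(4, 6)]; region rows[4,6) x cols[0,8) = 2x8
Unfold 1 (reflect across v@8): 2 holes -> [(4, 6), (4, 9)]
Unfold 2 (reflect across h@6): 4 holes -> [(4, 6), (4, 9), (7, 6), (7, 9)]
Unfold 3 (reflect across h@4): 8 holes -> [(0, 6), (0, 9), (3, 6), (3, 9), (4, 6), (4, 9), (7, 6), (7, 9)]

Answer: ......O..O......
................
................
......O..O......
......O..O......
................
................
......O..O......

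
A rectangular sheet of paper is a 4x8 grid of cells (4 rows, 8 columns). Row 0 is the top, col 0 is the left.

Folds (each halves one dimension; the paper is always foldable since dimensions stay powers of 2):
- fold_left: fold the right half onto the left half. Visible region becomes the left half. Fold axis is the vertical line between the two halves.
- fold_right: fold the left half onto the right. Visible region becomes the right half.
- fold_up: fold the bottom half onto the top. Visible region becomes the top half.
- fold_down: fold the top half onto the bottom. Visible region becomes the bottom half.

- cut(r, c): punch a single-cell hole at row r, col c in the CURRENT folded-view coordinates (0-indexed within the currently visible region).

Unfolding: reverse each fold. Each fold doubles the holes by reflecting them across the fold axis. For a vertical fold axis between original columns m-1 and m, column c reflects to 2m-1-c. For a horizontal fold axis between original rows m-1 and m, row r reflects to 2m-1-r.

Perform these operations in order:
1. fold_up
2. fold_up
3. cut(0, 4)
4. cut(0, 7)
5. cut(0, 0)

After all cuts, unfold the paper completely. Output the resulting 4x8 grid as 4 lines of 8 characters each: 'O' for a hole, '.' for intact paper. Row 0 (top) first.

Op 1 fold_up: fold axis h@2; visible region now rows[0,2) x cols[0,8) = 2x8
Op 2 fold_up: fold axis h@1; visible region now rows[0,1) x cols[0,8) = 1x8
Op 3 cut(0, 4): punch at orig (0,4); cuts so far [(0, 4)]; region rows[0,1) x cols[0,8) = 1x8
Op 4 cut(0, 7): punch at orig (0,7); cuts so far [(0, 4), (0, 7)]; region rows[0,1) x cols[0,8) = 1x8
Op 5 cut(0, 0): punch at orig (0,0); cuts so far [(0, 0), (0, 4), (0, 7)]; region rows[0,1) x cols[0,8) = 1x8
Unfold 1 (reflect across h@1): 6 holes -> [(0, 0), (0, 4), (0, 7), (1, 0), (1, 4), (1, 7)]
Unfold 2 (reflect across h@2): 12 holes -> [(0, 0), (0, 4), (0, 7), (1, 0), (1, 4), (1, 7), (2, 0), (2, 4), (2, 7), (3, 0), (3, 4), (3, 7)]

Answer: O...O..O
O...O..O
O...O..O
O...O..O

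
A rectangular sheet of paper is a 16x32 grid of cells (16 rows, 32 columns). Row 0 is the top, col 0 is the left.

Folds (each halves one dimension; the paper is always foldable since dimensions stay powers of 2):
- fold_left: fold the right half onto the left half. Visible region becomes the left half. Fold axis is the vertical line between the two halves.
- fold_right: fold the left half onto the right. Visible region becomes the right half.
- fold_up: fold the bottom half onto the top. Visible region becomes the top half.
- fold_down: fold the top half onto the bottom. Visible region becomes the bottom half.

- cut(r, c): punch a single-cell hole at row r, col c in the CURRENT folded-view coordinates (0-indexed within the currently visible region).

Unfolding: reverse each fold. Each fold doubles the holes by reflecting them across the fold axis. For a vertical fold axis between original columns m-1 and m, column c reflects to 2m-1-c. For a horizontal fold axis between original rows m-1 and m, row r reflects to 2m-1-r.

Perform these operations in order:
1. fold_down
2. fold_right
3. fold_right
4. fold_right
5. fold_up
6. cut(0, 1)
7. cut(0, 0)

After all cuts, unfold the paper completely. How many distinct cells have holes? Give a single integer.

Op 1 fold_down: fold axis h@8; visible region now rows[8,16) x cols[0,32) = 8x32
Op 2 fold_right: fold axis v@16; visible region now rows[8,16) x cols[16,32) = 8x16
Op 3 fold_right: fold axis v@24; visible region now rows[8,16) x cols[24,32) = 8x8
Op 4 fold_right: fold axis v@28; visible region now rows[8,16) x cols[28,32) = 8x4
Op 5 fold_up: fold axis h@12; visible region now rows[8,12) x cols[28,32) = 4x4
Op 6 cut(0, 1): punch at orig (8,29); cuts so far [(8, 29)]; region rows[8,12) x cols[28,32) = 4x4
Op 7 cut(0, 0): punch at orig (8,28); cuts so far [(8, 28), (8, 29)]; region rows[8,12) x cols[28,32) = 4x4
Unfold 1 (reflect across h@12): 4 holes -> [(8, 28), (8, 29), (15, 28), (15, 29)]
Unfold 2 (reflect across v@28): 8 holes -> [(8, 26), (8, 27), (8, 28), (8, 29), (15, 26), (15, 27), (15, 28), (15, 29)]
Unfold 3 (reflect across v@24): 16 holes -> [(8, 18), (8, 19), (8, 20), (8, 21), (8, 26), (8, 27), (8, 28), (8, 29), (15, 18), (15, 19), (15, 20), (15, 21), (15, 26), (15, 27), (15, 28), (15, 29)]
Unfold 4 (reflect across v@16): 32 holes -> [(8, 2), (8, 3), (8, 4), (8, 5), (8, 10), (8, 11), (8, 12), (8, 13), (8, 18), (8, 19), (8, 20), (8, 21), (8, 26), (8, 27), (8, 28), (8, 29), (15, 2), (15, 3), (15, 4), (15, 5), (15, 10), (15, 11), (15, 12), (15, 13), (15, 18), (15, 19), (15, 20), (15, 21), (15, 26), (15, 27), (15, 28), (15, 29)]
Unfold 5 (reflect across h@8): 64 holes -> [(0, 2), (0, 3), (0, 4), (0, 5), (0, 10), (0, 11), (0, 12), (0, 13), (0, 18), (0, 19), (0, 20), (0, 21), (0, 26), (0, 27), (0, 28), (0, 29), (7, 2), (7, 3), (7, 4), (7, 5), (7, 10), (7, 11), (7, 12), (7, 13), (7, 18), (7, 19), (7, 20), (7, 21), (7, 26), (7, 27), (7, 28), (7, 29), (8, 2), (8, 3), (8, 4), (8, 5), (8, 10), (8, 11), (8, 12), (8, 13), (8, 18), (8, 19), (8, 20), (8, 21), (8, 26), (8, 27), (8, 28), (8, 29), (15, 2), (15, 3), (15, 4), (15, 5), (15, 10), (15, 11), (15, 12), (15, 13), (15, 18), (15, 19), (15, 20), (15, 21), (15, 26), (15, 27), (15, 28), (15, 29)]

Answer: 64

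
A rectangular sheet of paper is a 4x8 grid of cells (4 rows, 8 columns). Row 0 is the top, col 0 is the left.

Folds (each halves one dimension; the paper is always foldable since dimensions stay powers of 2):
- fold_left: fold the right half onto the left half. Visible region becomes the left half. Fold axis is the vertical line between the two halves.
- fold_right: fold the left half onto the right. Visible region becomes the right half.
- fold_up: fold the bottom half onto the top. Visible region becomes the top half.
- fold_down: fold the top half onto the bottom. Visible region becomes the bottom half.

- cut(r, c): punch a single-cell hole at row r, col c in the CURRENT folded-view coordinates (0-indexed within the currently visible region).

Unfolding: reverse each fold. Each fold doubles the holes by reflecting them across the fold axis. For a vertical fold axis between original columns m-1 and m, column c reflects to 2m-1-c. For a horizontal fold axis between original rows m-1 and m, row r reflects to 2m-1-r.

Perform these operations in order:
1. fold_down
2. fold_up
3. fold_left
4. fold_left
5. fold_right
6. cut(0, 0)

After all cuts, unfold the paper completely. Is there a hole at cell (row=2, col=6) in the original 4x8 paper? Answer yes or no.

Answer: yes

Derivation:
Op 1 fold_down: fold axis h@2; visible region now rows[2,4) x cols[0,8) = 2x8
Op 2 fold_up: fold axis h@3; visible region now rows[2,3) x cols[0,8) = 1x8
Op 3 fold_left: fold axis v@4; visible region now rows[2,3) x cols[0,4) = 1x4
Op 4 fold_left: fold axis v@2; visible region now rows[2,3) x cols[0,2) = 1x2
Op 5 fold_right: fold axis v@1; visible region now rows[2,3) x cols[1,2) = 1x1
Op 6 cut(0, 0): punch at orig (2,1); cuts so far [(2, 1)]; region rows[2,3) x cols[1,2) = 1x1
Unfold 1 (reflect across v@1): 2 holes -> [(2, 0), (2, 1)]
Unfold 2 (reflect across v@2): 4 holes -> [(2, 0), (2, 1), (2, 2), (2, 3)]
Unfold 3 (reflect across v@4): 8 holes -> [(2, 0), (2, 1), (2, 2), (2, 3), (2, 4), (2, 5), (2, 6), (2, 7)]
Unfold 4 (reflect across h@3): 16 holes -> [(2, 0), (2, 1), (2, 2), (2, 3), (2, 4), (2, 5), (2, 6), (2, 7), (3, 0), (3, 1), (3, 2), (3, 3), (3, 4), (3, 5), (3, 6), (3, 7)]
Unfold 5 (reflect across h@2): 32 holes -> [(0, 0), (0, 1), (0, 2), (0, 3), (0, 4), (0, 5), (0, 6), (0, 7), (1, 0), (1, 1), (1, 2), (1, 3), (1, 4), (1, 5), (1, 6), (1, 7), (2, 0), (2, 1), (2, 2), (2, 3), (2, 4), (2, 5), (2, 6), (2, 7), (3, 0), (3, 1), (3, 2), (3, 3), (3, 4), (3, 5), (3, 6), (3, 7)]
Holes: [(0, 0), (0, 1), (0, 2), (0, 3), (0, 4), (0, 5), (0, 6), (0, 7), (1, 0), (1, 1), (1, 2), (1, 3), (1, 4), (1, 5), (1, 6), (1, 7), (2, 0), (2, 1), (2, 2), (2, 3), (2, 4), (2, 5), (2, 6), (2, 7), (3, 0), (3, 1), (3, 2), (3, 3), (3, 4), (3, 5), (3, 6), (3, 7)]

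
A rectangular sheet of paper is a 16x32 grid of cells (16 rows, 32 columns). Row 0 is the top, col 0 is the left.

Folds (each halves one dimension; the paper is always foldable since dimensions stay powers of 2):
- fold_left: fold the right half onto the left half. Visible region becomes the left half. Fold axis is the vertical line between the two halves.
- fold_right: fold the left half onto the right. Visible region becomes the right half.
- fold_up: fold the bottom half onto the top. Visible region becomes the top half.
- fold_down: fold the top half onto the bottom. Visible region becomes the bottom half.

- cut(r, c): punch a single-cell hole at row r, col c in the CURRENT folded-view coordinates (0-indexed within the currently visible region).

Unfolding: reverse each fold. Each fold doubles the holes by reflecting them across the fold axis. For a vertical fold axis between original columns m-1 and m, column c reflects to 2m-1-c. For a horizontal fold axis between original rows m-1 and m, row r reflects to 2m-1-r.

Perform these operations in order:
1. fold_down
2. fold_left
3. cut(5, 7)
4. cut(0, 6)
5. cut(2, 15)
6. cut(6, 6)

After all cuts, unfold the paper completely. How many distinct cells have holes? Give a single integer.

Answer: 16

Derivation:
Op 1 fold_down: fold axis h@8; visible region now rows[8,16) x cols[0,32) = 8x32
Op 2 fold_left: fold axis v@16; visible region now rows[8,16) x cols[0,16) = 8x16
Op 3 cut(5, 7): punch at orig (13,7); cuts so far [(13, 7)]; region rows[8,16) x cols[0,16) = 8x16
Op 4 cut(0, 6): punch at orig (8,6); cuts so far [(8, 6), (13, 7)]; region rows[8,16) x cols[0,16) = 8x16
Op 5 cut(2, 15): punch at orig (10,15); cuts so far [(8, 6), (10, 15), (13, 7)]; region rows[8,16) x cols[0,16) = 8x16
Op 6 cut(6, 6): punch at orig (14,6); cuts so far [(8, 6), (10, 15), (13, 7), (14, 6)]; region rows[8,16) x cols[0,16) = 8x16
Unfold 1 (reflect across v@16): 8 holes -> [(8, 6), (8, 25), (10, 15), (10, 16), (13, 7), (13, 24), (14, 6), (14, 25)]
Unfold 2 (reflect across h@8): 16 holes -> [(1, 6), (1, 25), (2, 7), (2, 24), (5, 15), (5, 16), (7, 6), (7, 25), (8, 6), (8, 25), (10, 15), (10, 16), (13, 7), (13, 24), (14, 6), (14, 25)]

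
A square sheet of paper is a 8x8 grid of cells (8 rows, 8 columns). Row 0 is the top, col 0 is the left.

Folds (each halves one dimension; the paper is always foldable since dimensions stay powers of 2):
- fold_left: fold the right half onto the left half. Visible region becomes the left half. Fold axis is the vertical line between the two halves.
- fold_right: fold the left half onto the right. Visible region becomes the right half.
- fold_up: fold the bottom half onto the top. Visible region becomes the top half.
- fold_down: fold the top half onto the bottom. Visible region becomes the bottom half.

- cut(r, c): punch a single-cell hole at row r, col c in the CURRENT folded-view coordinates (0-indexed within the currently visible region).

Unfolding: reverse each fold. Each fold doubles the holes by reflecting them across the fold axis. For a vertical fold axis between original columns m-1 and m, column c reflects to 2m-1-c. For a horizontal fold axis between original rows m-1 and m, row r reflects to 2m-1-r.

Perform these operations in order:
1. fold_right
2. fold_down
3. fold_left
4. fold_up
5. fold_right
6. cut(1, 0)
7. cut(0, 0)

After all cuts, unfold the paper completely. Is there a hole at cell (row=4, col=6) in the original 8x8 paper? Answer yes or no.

Answer: yes

Derivation:
Op 1 fold_right: fold axis v@4; visible region now rows[0,8) x cols[4,8) = 8x4
Op 2 fold_down: fold axis h@4; visible region now rows[4,8) x cols[4,8) = 4x4
Op 3 fold_left: fold axis v@6; visible region now rows[4,8) x cols[4,6) = 4x2
Op 4 fold_up: fold axis h@6; visible region now rows[4,6) x cols[4,6) = 2x2
Op 5 fold_right: fold axis v@5; visible region now rows[4,6) x cols[5,6) = 2x1
Op 6 cut(1, 0): punch at orig (5,5); cuts so far [(5, 5)]; region rows[4,6) x cols[5,6) = 2x1
Op 7 cut(0, 0): punch at orig (4,5); cuts so far [(4, 5), (5, 5)]; region rows[4,6) x cols[5,6) = 2x1
Unfold 1 (reflect across v@5): 4 holes -> [(4, 4), (4, 5), (5, 4), (5, 5)]
Unfold 2 (reflect across h@6): 8 holes -> [(4, 4), (4, 5), (5, 4), (5, 5), (6, 4), (6, 5), (7, 4), (7, 5)]
Unfold 3 (reflect across v@6): 16 holes -> [(4, 4), (4, 5), (4, 6), (4, 7), (5, 4), (5, 5), (5, 6), (5, 7), (6, 4), (6, 5), (6, 6), (6, 7), (7, 4), (7, 5), (7, 6), (7, 7)]
Unfold 4 (reflect across h@4): 32 holes -> [(0, 4), (0, 5), (0, 6), (0, 7), (1, 4), (1, 5), (1, 6), (1, 7), (2, 4), (2, 5), (2, 6), (2, 7), (3, 4), (3, 5), (3, 6), (3, 7), (4, 4), (4, 5), (4, 6), (4, 7), (5, 4), (5, 5), (5, 6), (5, 7), (6, 4), (6, 5), (6, 6), (6, 7), (7, 4), (7, 5), (7, 6), (7, 7)]
Unfold 5 (reflect across v@4): 64 holes -> [(0, 0), (0, 1), (0, 2), (0, 3), (0, 4), (0, 5), (0, 6), (0, 7), (1, 0), (1, 1), (1, 2), (1, 3), (1, 4), (1, 5), (1, 6), (1, 7), (2, 0), (2, 1), (2, 2), (2, 3), (2, 4), (2, 5), (2, 6), (2, 7), (3, 0), (3, 1), (3, 2), (3, 3), (3, 4), (3, 5), (3, 6), (3, 7), (4, 0), (4, 1), (4, 2), (4, 3), (4, 4), (4, 5), (4, 6), (4, 7), (5, 0), (5, 1), (5, 2), (5, 3), (5, 4), (5, 5), (5, 6), (5, 7), (6, 0), (6, 1), (6, 2), (6, 3), (6, 4), (6, 5), (6, 6), (6, 7), (7, 0), (7, 1), (7, 2), (7, 3), (7, 4), (7, 5), (7, 6), (7, 7)]
Holes: [(0, 0), (0, 1), (0, 2), (0, 3), (0, 4), (0, 5), (0, 6), (0, 7), (1, 0), (1, 1), (1, 2), (1, 3), (1, 4), (1, 5), (1, 6), (1, 7), (2, 0), (2, 1), (2, 2), (2, 3), (2, 4), (2, 5), (2, 6), (2, 7), (3, 0), (3, 1), (3, 2), (3, 3), (3, 4), (3, 5), (3, 6), (3, 7), (4, 0), (4, 1), (4, 2), (4, 3), (4, 4), (4, 5), (4, 6), (4, 7), (5, 0), (5, 1), (5, 2), (5, 3), (5, 4), (5, 5), (5, 6), (5, 7), (6, 0), (6, 1), (6, 2), (6, 3), (6, 4), (6, 5), (6, 6), (6, 7), (7, 0), (7, 1), (7, 2), (7, 3), (7, 4), (7, 5), (7, 6), (7, 7)]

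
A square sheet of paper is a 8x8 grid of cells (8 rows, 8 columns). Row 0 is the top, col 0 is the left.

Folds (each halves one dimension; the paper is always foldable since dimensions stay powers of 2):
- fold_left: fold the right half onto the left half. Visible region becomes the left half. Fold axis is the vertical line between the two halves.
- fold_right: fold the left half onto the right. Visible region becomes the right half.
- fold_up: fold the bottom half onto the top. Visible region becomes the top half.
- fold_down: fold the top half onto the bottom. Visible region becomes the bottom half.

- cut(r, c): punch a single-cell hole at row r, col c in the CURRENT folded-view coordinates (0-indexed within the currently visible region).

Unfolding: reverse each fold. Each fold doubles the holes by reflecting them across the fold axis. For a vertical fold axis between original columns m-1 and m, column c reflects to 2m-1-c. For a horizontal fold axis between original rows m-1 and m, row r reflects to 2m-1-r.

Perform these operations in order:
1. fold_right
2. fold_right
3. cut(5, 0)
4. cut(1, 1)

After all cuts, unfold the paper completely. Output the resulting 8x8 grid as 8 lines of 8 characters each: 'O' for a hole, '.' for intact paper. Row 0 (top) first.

Answer: ........
O..OO..O
........
........
........
.OO..OO.
........
........

Derivation:
Op 1 fold_right: fold axis v@4; visible region now rows[0,8) x cols[4,8) = 8x4
Op 2 fold_right: fold axis v@6; visible region now rows[0,8) x cols[6,8) = 8x2
Op 3 cut(5, 0): punch at orig (5,6); cuts so far [(5, 6)]; region rows[0,8) x cols[6,8) = 8x2
Op 4 cut(1, 1): punch at orig (1,7); cuts so far [(1, 7), (5, 6)]; region rows[0,8) x cols[6,8) = 8x2
Unfold 1 (reflect across v@6): 4 holes -> [(1, 4), (1, 7), (5, 5), (5, 6)]
Unfold 2 (reflect across v@4): 8 holes -> [(1, 0), (1, 3), (1, 4), (1, 7), (5, 1), (5, 2), (5, 5), (5, 6)]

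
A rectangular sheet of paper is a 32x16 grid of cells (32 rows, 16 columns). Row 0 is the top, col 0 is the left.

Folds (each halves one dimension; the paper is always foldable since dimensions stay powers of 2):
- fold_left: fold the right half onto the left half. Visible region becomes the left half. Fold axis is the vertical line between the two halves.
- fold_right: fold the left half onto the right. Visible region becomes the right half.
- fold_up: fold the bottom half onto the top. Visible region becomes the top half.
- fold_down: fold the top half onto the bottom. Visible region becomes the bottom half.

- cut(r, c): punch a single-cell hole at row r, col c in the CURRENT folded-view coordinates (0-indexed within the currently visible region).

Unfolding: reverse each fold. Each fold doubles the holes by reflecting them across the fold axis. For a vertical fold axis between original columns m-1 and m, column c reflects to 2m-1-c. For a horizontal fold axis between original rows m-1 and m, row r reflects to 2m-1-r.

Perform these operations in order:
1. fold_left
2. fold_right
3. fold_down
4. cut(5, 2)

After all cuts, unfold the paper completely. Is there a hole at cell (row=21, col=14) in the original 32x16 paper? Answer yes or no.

Op 1 fold_left: fold axis v@8; visible region now rows[0,32) x cols[0,8) = 32x8
Op 2 fold_right: fold axis v@4; visible region now rows[0,32) x cols[4,8) = 32x4
Op 3 fold_down: fold axis h@16; visible region now rows[16,32) x cols[4,8) = 16x4
Op 4 cut(5, 2): punch at orig (21,6); cuts so far [(21, 6)]; region rows[16,32) x cols[4,8) = 16x4
Unfold 1 (reflect across h@16): 2 holes -> [(10, 6), (21, 6)]
Unfold 2 (reflect across v@4): 4 holes -> [(10, 1), (10, 6), (21, 1), (21, 6)]
Unfold 3 (reflect across v@8): 8 holes -> [(10, 1), (10, 6), (10, 9), (10, 14), (21, 1), (21, 6), (21, 9), (21, 14)]
Holes: [(10, 1), (10, 6), (10, 9), (10, 14), (21, 1), (21, 6), (21, 9), (21, 14)]

Answer: yes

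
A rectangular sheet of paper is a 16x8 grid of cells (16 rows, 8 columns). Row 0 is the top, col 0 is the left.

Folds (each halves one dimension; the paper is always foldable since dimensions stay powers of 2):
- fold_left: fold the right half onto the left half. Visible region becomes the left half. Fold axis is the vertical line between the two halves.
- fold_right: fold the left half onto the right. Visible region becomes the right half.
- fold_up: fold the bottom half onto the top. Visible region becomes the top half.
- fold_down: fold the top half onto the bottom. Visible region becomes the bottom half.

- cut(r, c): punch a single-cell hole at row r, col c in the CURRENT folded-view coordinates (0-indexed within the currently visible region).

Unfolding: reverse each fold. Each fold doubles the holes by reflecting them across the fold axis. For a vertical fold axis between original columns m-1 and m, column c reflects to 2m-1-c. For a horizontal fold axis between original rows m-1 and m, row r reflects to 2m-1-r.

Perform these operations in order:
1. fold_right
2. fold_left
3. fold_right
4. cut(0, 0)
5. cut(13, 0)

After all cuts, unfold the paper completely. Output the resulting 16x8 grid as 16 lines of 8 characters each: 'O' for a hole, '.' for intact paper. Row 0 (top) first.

Op 1 fold_right: fold axis v@4; visible region now rows[0,16) x cols[4,8) = 16x4
Op 2 fold_left: fold axis v@6; visible region now rows[0,16) x cols[4,6) = 16x2
Op 3 fold_right: fold axis v@5; visible region now rows[0,16) x cols[5,6) = 16x1
Op 4 cut(0, 0): punch at orig (0,5); cuts so far [(0, 5)]; region rows[0,16) x cols[5,6) = 16x1
Op 5 cut(13, 0): punch at orig (13,5); cuts so far [(0, 5), (13, 5)]; region rows[0,16) x cols[5,6) = 16x1
Unfold 1 (reflect across v@5): 4 holes -> [(0, 4), (0, 5), (13, 4), (13, 5)]
Unfold 2 (reflect across v@6): 8 holes -> [(0, 4), (0, 5), (0, 6), (0, 7), (13, 4), (13, 5), (13, 6), (13, 7)]
Unfold 3 (reflect across v@4): 16 holes -> [(0, 0), (0, 1), (0, 2), (0, 3), (0, 4), (0, 5), (0, 6), (0, 7), (13, 0), (13, 1), (13, 2), (13, 3), (13, 4), (13, 5), (13, 6), (13, 7)]

Answer: OOOOOOOO
........
........
........
........
........
........
........
........
........
........
........
........
OOOOOOOO
........
........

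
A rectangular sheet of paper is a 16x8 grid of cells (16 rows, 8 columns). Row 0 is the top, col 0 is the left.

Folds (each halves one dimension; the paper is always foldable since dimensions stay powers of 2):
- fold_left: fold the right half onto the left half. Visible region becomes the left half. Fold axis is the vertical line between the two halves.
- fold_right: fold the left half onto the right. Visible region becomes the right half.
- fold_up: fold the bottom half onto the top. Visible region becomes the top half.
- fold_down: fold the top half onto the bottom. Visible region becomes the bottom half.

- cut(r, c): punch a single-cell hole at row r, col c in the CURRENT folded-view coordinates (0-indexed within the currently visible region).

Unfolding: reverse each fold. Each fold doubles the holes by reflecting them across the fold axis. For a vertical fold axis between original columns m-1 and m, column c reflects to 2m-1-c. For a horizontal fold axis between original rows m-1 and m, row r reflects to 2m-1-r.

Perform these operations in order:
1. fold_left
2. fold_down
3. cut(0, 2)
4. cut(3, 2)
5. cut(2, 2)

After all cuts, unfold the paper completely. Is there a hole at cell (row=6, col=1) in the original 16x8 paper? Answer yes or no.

Op 1 fold_left: fold axis v@4; visible region now rows[0,16) x cols[0,4) = 16x4
Op 2 fold_down: fold axis h@8; visible region now rows[8,16) x cols[0,4) = 8x4
Op 3 cut(0, 2): punch at orig (8,2); cuts so far [(8, 2)]; region rows[8,16) x cols[0,4) = 8x4
Op 4 cut(3, 2): punch at orig (11,2); cuts so far [(8, 2), (11, 2)]; region rows[8,16) x cols[0,4) = 8x4
Op 5 cut(2, 2): punch at orig (10,2); cuts so far [(8, 2), (10, 2), (11, 2)]; region rows[8,16) x cols[0,4) = 8x4
Unfold 1 (reflect across h@8): 6 holes -> [(4, 2), (5, 2), (7, 2), (8, 2), (10, 2), (11, 2)]
Unfold 2 (reflect across v@4): 12 holes -> [(4, 2), (4, 5), (5, 2), (5, 5), (7, 2), (7, 5), (8, 2), (8, 5), (10, 2), (10, 5), (11, 2), (11, 5)]
Holes: [(4, 2), (4, 5), (5, 2), (5, 5), (7, 2), (7, 5), (8, 2), (8, 5), (10, 2), (10, 5), (11, 2), (11, 5)]

Answer: no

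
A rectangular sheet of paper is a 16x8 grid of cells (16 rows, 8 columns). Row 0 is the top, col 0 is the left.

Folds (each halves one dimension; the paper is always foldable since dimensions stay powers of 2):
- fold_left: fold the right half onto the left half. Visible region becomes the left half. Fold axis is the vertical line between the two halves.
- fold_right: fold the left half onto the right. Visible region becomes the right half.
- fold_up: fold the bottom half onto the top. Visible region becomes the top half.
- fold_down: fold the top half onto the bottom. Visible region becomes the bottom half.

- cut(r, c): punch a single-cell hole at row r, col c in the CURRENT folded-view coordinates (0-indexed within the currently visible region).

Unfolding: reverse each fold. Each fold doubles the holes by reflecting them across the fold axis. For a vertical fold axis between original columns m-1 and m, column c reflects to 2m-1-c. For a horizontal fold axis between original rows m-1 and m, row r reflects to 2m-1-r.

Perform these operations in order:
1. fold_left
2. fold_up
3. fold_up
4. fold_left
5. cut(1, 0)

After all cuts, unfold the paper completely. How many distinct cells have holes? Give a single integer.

Answer: 16

Derivation:
Op 1 fold_left: fold axis v@4; visible region now rows[0,16) x cols[0,4) = 16x4
Op 2 fold_up: fold axis h@8; visible region now rows[0,8) x cols[0,4) = 8x4
Op 3 fold_up: fold axis h@4; visible region now rows[0,4) x cols[0,4) = 4x4
Op 4 fold_left: fold axis v@2; visible region now rows[0,4) x cols[0,2) = 4x2
Op 5 cut(1, 0): punch at orig (1,0); cuts so far [(1, 0)]; region rows[0,4) x cols[0,2) = 4x2
Unfold 1 (reflect across v@2): 2 holes -> [(1, 0), (1, 3)]
Unfold 2 (reflect across h@4): 4 holes -> [(1, 0), (1, 3), (6, 0), (6, 3)]
Unfold 3 (reflect across h@8): 8 holes -> [(1, 0), (1, 3), (6, 0), (6, 3), (9, 0), (9, 3), (14, 0), (14, 3)]
Unfold 4 (reflect across v@4): 16 holes -> [(1, 0), (1, 3), (1, 4), (1, 7), (6, 0), (6, 3), (6, 4), (6, 7), (9, 0), (9, 3), (9, 4), (9, 7), (14, 0), (14, 3), (14, 4), (14, 7)]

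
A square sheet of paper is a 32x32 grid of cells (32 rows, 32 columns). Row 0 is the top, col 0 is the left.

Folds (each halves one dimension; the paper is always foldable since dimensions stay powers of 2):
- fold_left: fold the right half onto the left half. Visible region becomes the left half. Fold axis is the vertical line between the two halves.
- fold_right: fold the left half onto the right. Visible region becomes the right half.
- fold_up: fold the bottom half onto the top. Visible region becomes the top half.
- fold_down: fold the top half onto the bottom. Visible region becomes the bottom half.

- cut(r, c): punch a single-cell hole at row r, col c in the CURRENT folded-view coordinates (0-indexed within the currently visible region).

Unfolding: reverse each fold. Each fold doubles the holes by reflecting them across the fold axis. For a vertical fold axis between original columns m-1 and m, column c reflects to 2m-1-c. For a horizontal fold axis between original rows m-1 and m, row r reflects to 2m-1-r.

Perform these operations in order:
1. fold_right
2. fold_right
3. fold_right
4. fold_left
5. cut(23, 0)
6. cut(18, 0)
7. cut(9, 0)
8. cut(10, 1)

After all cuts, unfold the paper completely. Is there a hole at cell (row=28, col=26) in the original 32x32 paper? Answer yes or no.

Op 1 fold_right: fold axis v@16; visible region now rows[0,32) x cols[16,32) = 32x16
Op 2 fold_right: fold axis v@24; visible region now rows[0,32) x cols[24,32) = 32x8
Op 3 fold_right: fold axis v@28; visible region now rows[0,32) x cols[28,32) = 32x4
Op 4 fold_left: fold axis v@30; visible region now rows[0,32) x cols[28,30) = 32x2
Op 5 cut(23, 0): punch at orig (23,28); cuts so far [(23, 28)]; region rows[0,32) x cols[28,30) = 32x2
Op 6 cut(18, 0): punch at orig (18,28); cuts so far [(18, 28), (23, 28)]; region rows[0,32) x cols[28,30) = 32x2
Op 7 cut(9, 0): punch at orig (9,28); cuts so far [(9, 28), (18, 28), (23, 28)]; region rows[0,32) x cols[28,30) = 32x2
Op 8 cut(10, 1): punch at orig (10,29); cuts so far [(9, 28), (10, 29), (18, 28), (23, 28)]; region rows[0,32) x cols[28,30) = 32x2
Unfold 1 (reflect across v@30): 8 holes -> [(9, 28), (9, 31), (10, 29), (10, 30), (18, 28), (18, 31), (23, 28), (23, 31)]
Unfold 2 (reflect across v@28): 16 holes -> [(9, 24), (9, 27), (9, 28), (9, 31), (10, 25), (10, 26), (10, 29), (10, 30), (18, 24), (18, 27), (18, 28), (18, 31), (23, 24), (23, 27), (23, 28), (23, 31)]
Unfold 3 (reflect across v@24): 32 holes -> [(9, 16), (9, 19), (9, 20), (9, 23), (9, 24), (9, 27), (9, 28), (9, 31), (10, 17), (10, 18), (10, 21), (10, 22), (10, 25), (10, 26), (10, 29), (10, 30), (18, 16), (18, 19), (18, 20), (18, 23), (18, 24), (18, 27), (18, 28), (18, 31), (23, 16), (23, 19), (23, 20), (23, 23), (23, 24), (23, 27), (23, 28), (23, 31)]
Unfold 4 (reflect across v@16): 64 holes -> [(9, 0), (9, 3), (9, 4), (9, 7), (9, 8), (9, 11), (9, 12), (9, 15), (9, 16), (9, 19), (9, 20), (9, 23), (9, 24), (9, 27), (9, 28), (9, 31), (10, 1), (10, 2), (10, 5), (10, 6), (10, 9), (10, 10), (10, 13), (10, 14), (10, 17), (10, 18), (10, 21), (10, 22), (10, 25), (10, 26), (10, 29), (10, 30), (18, 0), (18, 3), (18, 4), (18, 7), (18, 8), (18, 11), (18, 12), (18, 15), (18, 16), (18, 19), (18, 20), (18, 23), (18, 24), (18, 27), (18, 28), (18, 31), (23, 0), (23, 3), (23, 4), (23, 7), (23, 8), (23, 11), (23, 12), (23, 15), (23, 16), (23, 19), (23, 20), (23, 23), (23, 24), (23, 27), (23, 28), (23, 31)]
Holes: [(9, 0), (9, 3), (9, 4), (9, 7), (9, 8), (9, 11), (9, 12), (9, 15), (9, 16), (9, 19), (9, 20), (9, 23), (9, 24), (9, 27), (9, 28), (9, 31), (10, 1), (10, 2), (10, 5), (10, 6), (10, 9), (10, 10), (10, 13), (10, 14), (10, 17), (10, 18), (10, 21), (10, 22), (10, 25), (10, 26), (10, 29), (10, 30), (18, 0), (18, 3), (18, 4), (18, 7), (18, 8), (18, 11), (18, 12), (18, 15), (18, 16), (18, 19), (18, 20), (18, 23), (18, 24), (18, 27), (18, 28), (18, 31), (23, 0), (23, 3), (23, 4), (23, 7), (23, 8), (23, 11), (23, 12), (23, 15), (23, 16), (23, 19), (23, 20), (23, 23), (23, 24), (23, 27), (23, 28), (23, 31)]

Answer: no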